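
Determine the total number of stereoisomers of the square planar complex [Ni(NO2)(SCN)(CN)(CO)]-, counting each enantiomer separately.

In a square planar complex each vertex has one trans partner and two cis neighbours.
The distinct arrangements are (3 in all): (CN/NO2 trans, CO/SCN trans); (CN/SCN trans, CO/NO2 trans); (CN/CO trans, NO2/SCN trans).
Each arrangement has an internal mirror plane or centre of symmetry, so none is chiral.

3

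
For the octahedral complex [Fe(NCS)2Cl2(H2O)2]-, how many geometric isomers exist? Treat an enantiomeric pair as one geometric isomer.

5

The six octahedral sites form three mutually perpendicular trans pairs.
Working through the distinct placements yields 5 geometric isomers: NCS trans, Cl trans, H2O trans; NCS cis, Cl trans, H2O cis; NCS trans, Cl cis, H2O cis; NCS cis, Cl cis, H2O cis (chiral); NCS cis, Cl cis, H2O trans.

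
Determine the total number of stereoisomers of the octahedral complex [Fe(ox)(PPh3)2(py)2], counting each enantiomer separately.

4

Each ox is bidentate and must span two cis positions.
Working through the distinct placements yields 3 geometric isomers: PPh3 trans, py cis; PPh3 cis, py trans; PPh3 cis, py cis (chiral).
One of these lacks any improper symmetry element and so occurs as an enantiomeric pair, giving 3 + 1 = 4 stereoisomers in total.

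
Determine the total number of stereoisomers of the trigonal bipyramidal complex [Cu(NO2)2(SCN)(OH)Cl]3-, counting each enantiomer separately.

10

A trigonal bipyramid has two axial and three equatorial sites, which are chemically inequivalent.
Placing the ligands in turn and identifying arrangements related by rotation or reflection leaves 7 distinct geometric isomers.
Of these, 3 lack any improper symmetry element and so occur as enantiomeric pairs, giving 7 + 3 = 10 stereoisomers in total.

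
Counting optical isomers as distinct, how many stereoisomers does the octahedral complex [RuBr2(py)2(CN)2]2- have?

The six octahedral sites form three mutually perpendicular trans pairs.
Systematic placement gives 5 geometric isomers: Br trans, py trans, CN trans; Br trans, py cis, CN cis; Br cis, py trans, CN cis; Br cis, py cis, CN cis (chiral); Br cis, py cis, CN trans.
One of these lacks any improper symmetry element and so occurs as an enantiomeric pair, giving 5 + 1 = 6 stereoisomers in total.

6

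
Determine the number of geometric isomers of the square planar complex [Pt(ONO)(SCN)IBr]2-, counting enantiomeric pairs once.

3

A square has two trans pairs of vertices; adjacent vertices are cis.
Systematic placement gives 3 geometric isomers: (Br/ONO trans, I/SCN trans); (Br/SCN trans, I/ONO trans); (Br/I trans, ONO/SCN trans).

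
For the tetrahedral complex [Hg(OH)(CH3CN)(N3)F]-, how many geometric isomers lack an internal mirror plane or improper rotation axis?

All four vertices of a tetrahedron are equivalent and mutually adjacent, so cis/trans isomerism cannot arise.
Only one geometric arrangement is possible; it has no improper symmetry element, so it exists as a pair of enantiomers (2 stereoisomers).

1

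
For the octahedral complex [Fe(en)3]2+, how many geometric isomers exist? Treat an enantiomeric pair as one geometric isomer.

Each en is bidentate and must span two cis positions.
Only one geometric arrangement is possible; it has no improper symmetry element, so it exists as a pair of enantiomers (2 stereoisomers).

1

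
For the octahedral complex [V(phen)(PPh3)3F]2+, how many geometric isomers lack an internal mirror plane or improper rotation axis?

0

Each phen is bidentate and must span two cis positions.
Systematic placement gives 2 geometric isomers: PPh3 fac; PPh3 mer.
Each arrangement has an internal mirror plane or centre of symmetry, so none is chiral.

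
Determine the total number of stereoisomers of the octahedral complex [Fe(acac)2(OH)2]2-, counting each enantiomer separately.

Each acac is bidentate and must span two cis positions.
Systematic placement gives 2 geometric isomers: OH trans; OH cis (chiral).
One of these lacks any improper symmetry element and so occurs as an enantiomeric pair, giving 2 + 1 = 3 stereoisomers in total.

3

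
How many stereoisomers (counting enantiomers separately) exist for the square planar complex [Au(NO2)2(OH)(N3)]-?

2

A square has two trans pairs of vertices; adjacent vertices are cis.
Systematic placement gives 2 geometric isomers: NO2 cis; NO2 trans.
Each arrangement has an internal mirror plane or centre of symmetry, so none is chiral.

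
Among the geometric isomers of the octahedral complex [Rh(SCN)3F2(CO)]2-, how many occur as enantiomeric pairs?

The six octahedral sites form three mutually perpendicular trans pairs.
The distinct arrangements are (3 in all): SCN mer, F cis; SCN mer, F trans; SCN fac, F cis.
Each arrangement has an internal mirror plane or centre of symmetry, so none is chiral.

0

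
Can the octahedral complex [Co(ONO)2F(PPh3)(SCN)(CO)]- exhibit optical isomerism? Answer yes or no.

yes

The six octahedral sites form three mutually perpendicular trans pairs.
Placing the ligands in turn and identifying arrangements related by rotation or reflection leaves 9 distinct geometric isomers.
Of these, 6 lack any improper symmetry element and so occur as enantiomeric pairs, giving 9 + 6 = 15 stereoisomers in total.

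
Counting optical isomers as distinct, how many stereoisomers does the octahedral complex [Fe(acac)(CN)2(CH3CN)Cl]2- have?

6

The six octahedral sites form three mutually perpendicular trans pairs.
Each acac is bidentate and must span two cis positions.
The distinct arrangements are (4 in all): CN cis (3 arrangements, 2 chiral); CN trans.
Of these, 2 lack any improper symmetry element and so occur as enantiomeric pairs, giving 4 + 2 = 6 stereoisomers in total.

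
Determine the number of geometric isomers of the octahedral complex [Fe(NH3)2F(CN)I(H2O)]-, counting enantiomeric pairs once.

Exhaustive case analysis gives 9 geometric isomers.

9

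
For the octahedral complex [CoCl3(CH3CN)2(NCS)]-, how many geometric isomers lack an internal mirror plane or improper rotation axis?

0

There are 3 geometric isomers: Cl mer, CH3CN trans; Cl fac, CH3CN cis; Cl mer, CH3CN cis.
Each arrangement has an internal mirror plane or centre of symmetry, so none is chiral.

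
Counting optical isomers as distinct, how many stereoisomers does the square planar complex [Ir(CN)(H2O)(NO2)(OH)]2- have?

A square has two trans pairs of vertices; adjacent vertices are cis.
Systematic placement gives 3 geometric isomers: (CN/NO2 trans, H2O/OH trans); (CN/OH trans, H2O/NO2 trans); (CN/H2O trans, NO2/OH trans).
Each arrangement has an internal mirror plane or centre of symmetry, so none is chiral.

3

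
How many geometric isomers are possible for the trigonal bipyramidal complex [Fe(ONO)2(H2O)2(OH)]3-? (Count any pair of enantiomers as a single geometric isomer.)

5

In a trigonal bipyramid the two axial positions differ from the three equatorial ones.
Systematic enumeration (placing each ligand type in turn and discarding arrangements equivalent by rotation or reflection) gives 5 geometric isomers.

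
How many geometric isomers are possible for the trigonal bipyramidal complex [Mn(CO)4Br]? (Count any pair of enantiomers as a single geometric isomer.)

Working through the distinct placements yields 2 geometric isomers: Br axial; Br equatorial.

2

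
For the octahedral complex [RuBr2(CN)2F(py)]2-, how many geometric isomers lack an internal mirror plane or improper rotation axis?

2

Working through the distinct placements yields 6 geometric isomers: Br trans, CN trans; Br trans, CN cis; Br cis, CN cis (3 arrangements, 2 chiral); Br cis, CN trans.
Of these, 2 lack any improper symmetry element and so occur as enantiomeric pairs, giving 6 + 2 = 8 stereoisomers in total.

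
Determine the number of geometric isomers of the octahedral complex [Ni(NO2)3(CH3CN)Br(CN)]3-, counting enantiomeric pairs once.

In an octahedral complex each vertex has one trans partner and four cis neighbours.
There are 4 geometric isomers: NO2 mer (3 arrangements); NO2 fac (chiral).

4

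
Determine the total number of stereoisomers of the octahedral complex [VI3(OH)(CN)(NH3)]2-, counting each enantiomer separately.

5

An octahedron has six vertices in three trans pairs; every non-trans pair is cis.
There are 4 geometric isomers: I mer (3 arrangements); I fac (chiral).
One of these lacks any improper symmetry element and so occurs as an enantiomeric pair, giving 4 + 1 = 5 stereoisomers in total.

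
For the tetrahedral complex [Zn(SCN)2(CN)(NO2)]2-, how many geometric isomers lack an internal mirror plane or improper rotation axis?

All four vertices of a tetrahedron are equivalent and mutually adjacent, so cis/trans isomerism cannot arise.
Only one geometric arrangement is possible.

0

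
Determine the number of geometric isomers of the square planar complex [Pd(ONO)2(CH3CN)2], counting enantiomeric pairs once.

A square has two trans pairs of vertices; adjacent vertices are cis.
The distinct arrangements are (2 in all): ONO cis; ONO trans.

2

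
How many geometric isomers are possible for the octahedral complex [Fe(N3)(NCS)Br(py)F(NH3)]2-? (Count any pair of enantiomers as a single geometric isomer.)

15

In an octahedral complex each vertex has one trans partner and four cis neighbours.
Systematic enumeration (placing each ligand type in turn and discarding arrangements equivalent by rotation or reflection) gives 15 geometric isomers.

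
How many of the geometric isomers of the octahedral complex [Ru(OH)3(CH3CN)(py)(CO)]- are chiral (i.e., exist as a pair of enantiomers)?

1

The six octahedral sites form three mutually perpendicular trans pairs.
There are 4 geometric isomers: OH mer (3 arrangements); OH fac (chiral).
One of these lacks any improper symmetry element and so occurs as an enantiomeric pair, giving 4 + 1 = 5 stereoisomers in total.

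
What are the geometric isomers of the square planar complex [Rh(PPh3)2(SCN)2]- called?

In a square planar complex each vertex has one trans partner and two cis neighbours.
Working through the distinct placements yields 2 geometric isomers: PPh3 cis; PPh3 trans.

cis and trans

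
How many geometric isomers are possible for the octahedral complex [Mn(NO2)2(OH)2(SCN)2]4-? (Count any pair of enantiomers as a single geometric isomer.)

5

In an octahedral complex each vertex has one trans partner and four cis neighbours.
There are 5 geometric isomers: NO2 trans, OH trans, SCN trans; NO2 trans, OH cis, SCN cis; NO2 cis, OH cis, SCN trans; NO2 cis, OH cis, SCN cis (chiral); NO2 cis, OH trans, SCN cis.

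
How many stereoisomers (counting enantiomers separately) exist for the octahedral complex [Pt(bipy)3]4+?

The six octahedral sites form three mutually perpendicular trans pairs.
Each bipy is bidentate and must span two cis positions.
Only one geometric arrangement is possible; it has no improper symmetry element, so it exists as a pair of enantiomers (2 stereoisomers).

2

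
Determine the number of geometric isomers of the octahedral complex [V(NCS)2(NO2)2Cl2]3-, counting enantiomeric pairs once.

The six octahedral sites form three mutually perpendicular trans pairs.
There are 5 geometric isomers: NCS trans, NO2 trans, Cl trans; NCS cis, NO2 cis, Cl trans; NCS cis, NO2 trans, Cl cis; NCS cis, NO2 cis, Cl cis (chiral); NCS trans, NO2 cis, Cl cis.

5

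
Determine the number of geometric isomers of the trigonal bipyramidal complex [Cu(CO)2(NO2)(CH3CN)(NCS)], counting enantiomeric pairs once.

Placing the ligands in turn and identifying arrangements related by rotation or reflection leaves 7 distinct geometric isomers.

7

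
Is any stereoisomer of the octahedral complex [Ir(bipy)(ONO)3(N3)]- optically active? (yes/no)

no

The six octahedral sites form three mutually perpendicular trans pairs.
Each bipy is bidentate and must span two cis positions.
Systematic placement gives 2 geometric isomers: ONO fac; ONO mer.
Each arrangement has an internal mirror plane or centre of symmetry, so none is chiral.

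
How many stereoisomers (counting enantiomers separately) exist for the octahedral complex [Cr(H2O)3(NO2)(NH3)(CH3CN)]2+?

5

In an octahedral complex each vertex has one trans partner and four cis neighbours.
There are 4 geometric isomers: H2O mer (3 arrangements); H2O fac (chiral).
One of these lacks any improper symmetry element and so occurs as an enantiomeric pair, giving 4 + 1 = 5 stereoisomers in total.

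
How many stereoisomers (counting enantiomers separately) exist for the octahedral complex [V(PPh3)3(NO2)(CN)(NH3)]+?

An octahedron has six vertices in three trans pairs; every non-trans pair is cis.
Systematic placement gives 4 geometric isomers: PPh3 mer (3 arrangements); PPh3 fac (chiral).
One of these lacks any improper symmetry element and so occurs as an enantiomeric pair, giving 4 + 1 = 5 stereoisomers in total.

5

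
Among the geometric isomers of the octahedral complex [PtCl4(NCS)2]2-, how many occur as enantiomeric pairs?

0

The six octahedral sites form three mutually perpendicular trans pairs.
Working through the distinct placements yields 2 geometric isomers: NCS trans; NCS cis.
Each arrangement has an internal mirror plane or centre of symmetry, so none is chiral.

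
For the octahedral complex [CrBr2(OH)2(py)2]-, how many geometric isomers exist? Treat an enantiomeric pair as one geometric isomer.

In an octahedral complex each vertex has one trans partner and four cis neighbours.
Working through the distinct placements yields 5 geometric isomers: Br trans, OH trans, py trans; Br trans, OH cis, py cis; Br cis, OH cis, py trans; Br cis, OH cis, py cis (chiral); Br cis, OH trans, py cis.

5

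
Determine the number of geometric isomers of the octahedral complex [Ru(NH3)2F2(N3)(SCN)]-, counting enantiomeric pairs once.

6

In an octahedral complex each vertex has one trans partner and four cis neighbours.
Working through the distinct placements yields 6 geometric isomers: NH3 cis, F trans; NH3 trans, F trans; NH3 cis, F cis (3 arrangements, 2 chiral); NH3 trans, F cis.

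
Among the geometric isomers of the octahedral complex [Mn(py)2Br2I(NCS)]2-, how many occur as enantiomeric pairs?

An octahedron has six vertices in three trans pairs; every non-trans pair is cis.
Working through the distinct placements yields 6 geometric isomers: py trans, Br trans; py cis, Br trans; py trans, Br cis; py cis, Br cis (3 arrangements, 2 chiral).
Of these, 2 lack any improper symmetry element and so occur as enantiomeric pairs, giving 6 + 2 = 8 stereoisomers in total.

2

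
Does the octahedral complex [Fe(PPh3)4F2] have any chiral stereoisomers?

Systematic placement gives 2 geometric isomers: F trans; F cis.
Each arrangement has an internal mirror plane or centre of symmetry, so none is chiral.

no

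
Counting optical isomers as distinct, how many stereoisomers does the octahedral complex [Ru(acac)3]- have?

2

An octahedron has six vertices in three trans pairs; every non-trans pair is cis.
Each acac is bidentate and must span two cis positions.
Only one geometric arrangement is possible; it has no improper symmetry element, so it exists as a pair of enantiomers (2 stereoisomers).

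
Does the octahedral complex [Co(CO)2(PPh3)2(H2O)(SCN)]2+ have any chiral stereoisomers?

There are 6 geometric isomers: CO trans, PPh3 cis; CO trans, PPh3 trans; CO cis, PPh3 cis (3 arrangements, 2 chiral); CO cis, PPh3 trans.
Of these, 2 lack any improper symmetry element and so occur as enantiomeric pairs, giving 6 + 2 = 8 stereoisomers in total.

yes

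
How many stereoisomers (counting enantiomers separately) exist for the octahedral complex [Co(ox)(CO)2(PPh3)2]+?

Each ox is bidentate and must span two cis positions.
The distinct arrangements are (3 in all): CO trans, PPh3 cis; CO cis, PPh3 cis (chiral); CO cis, PPh3 trans.
One of these lacks any improper symmetry element and so occurs as an enantiomeric pair, giving 3 + 1 = 4 stereoisomers in total.

4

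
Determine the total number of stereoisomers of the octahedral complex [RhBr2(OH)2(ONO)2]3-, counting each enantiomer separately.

6

The six octahedral sites form three mutually perpendicular trans pairs.
Systematic placement gives 5 geometric isomers: Br trans, OH trans, ONO trans; Br trans, OH cis, ONO cis; Br cis, OH cis, ONO trans; Br cis, OH cis, ONO cis (chiral); Br cis, OH trans, ONO cis.
One of these lacks any improper symmetry element and so occurs as an enantiomeric pair, giving 5 + 1 = 6 stereoisomers in total.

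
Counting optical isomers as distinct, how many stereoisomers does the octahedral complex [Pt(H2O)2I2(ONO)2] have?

In an octahedral complex each vertex has one trans partner and four cis neighbours.
There are 5 geometric isomers: H2O trans, I trans, ONO trans; H2O trans, I cis, ONO cis; H2O cis, I cis, ONO trans; H2O cis, I cis, ONO cis (chiral); H2O cis, I trans, ONO cis.
One of these lacks any improper symmetry element and so occurs as an enantiomeric pair, giving 5 + 1 = 6 stereoisomers in total.

6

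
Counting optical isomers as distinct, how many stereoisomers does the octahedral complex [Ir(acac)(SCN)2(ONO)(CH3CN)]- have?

6

An octahedron has six vertices in three trans pairs; every non-trans pair is cis.
Each acac is bidentate and must span two cis positions.
There are 4 geometric isomers: SCN cis (3 arrangements, 2 chiral); SCN trans.
Of these, 2 lack any improper symmetry element and so occur as enantiomeric pairs, giving 4 + 2 = 6 stereoisomers in total.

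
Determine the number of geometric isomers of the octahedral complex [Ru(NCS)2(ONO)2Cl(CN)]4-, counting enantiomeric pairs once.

In an octahedral complex each vertex has one trans partner and four cis neighbours.
There are 6 geometric isomers: NCS trans, ONO trans; NCS cis, ONO cis (3 arrangements, 2 chiral); NCS cis, ONO trans; NCS trans, ONO cis.

6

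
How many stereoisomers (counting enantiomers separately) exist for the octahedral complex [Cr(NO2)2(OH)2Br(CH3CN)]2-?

8

An octahedron has six vertices in three trans pairs; every non-trans pair is cis.
Working through the distinct placements yields 6 geometric isomers: NO2 trans, OH trans; NO2 cis, OH cis (3 arrangements, 2 chiral); NO2 cis, OH trans; NO2 trans, OH cis.
Of these, 2 lack any improper symmetry element and so occur as enantiomeric pairs, giving 6 + 2 = 8 stereoisomers in total.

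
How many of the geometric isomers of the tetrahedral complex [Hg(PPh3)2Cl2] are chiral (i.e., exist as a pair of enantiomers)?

In a tetrahedral complex all four positions are equivalent and every pair of ligands is adjacent — there is no cis/trans distinction.
Only one geometric arrangement is possible.

0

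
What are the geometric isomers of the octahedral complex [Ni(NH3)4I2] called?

cis and trans

An octahedron has six vertices in three trans pairs; every non-trans pair is cis.
There are 2 geometric isomers: I trans; I cis.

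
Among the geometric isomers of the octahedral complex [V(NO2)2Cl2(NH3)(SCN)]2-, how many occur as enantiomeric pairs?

2

The six octahedral sites form three mutually perpendicular trans pairs.
Systematic placement gives 6 geometric isomers: NO2 cis, Cl trans; NO2 trans, Cl trans; NO2 cis, Cl cis (3 arrangements, 2 chiral); NO2 trans, Cl cis.
Of these, 2 lack any improper symmetry element and so occur as enantiomeric pairs, giving 6 + 2 = 8 stereoisomers in total.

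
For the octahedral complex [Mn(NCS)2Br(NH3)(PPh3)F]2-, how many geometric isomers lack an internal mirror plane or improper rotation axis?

6

An octahedron has six vertices in three trans pairs; every non-trans pair is cis.
Systematic enumeration (placing each ligand type in turn and discarding arrangements equivalent by rotation or reflection) gives 9 geometric isomers.
Of these, 6 lack any improper symmetry element and so occur as enantiomeric pairs, giving 9 + 6 = 15 stereoisomers in total.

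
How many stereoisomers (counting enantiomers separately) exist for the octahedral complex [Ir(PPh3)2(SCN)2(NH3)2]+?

An octahedron has six vertices in three trans pairs; every non-trans pair is cis.
Working through the distinct placements yields 5 geometric isomers: PPh3 trans, SCN trans, NH3 trans; PPh3 cis, SCN cis, NH3 trans; PPh3 cis, SCN trans, NH3 cis; PPh3 cis, SCN cis, NH3 cis (chiral); PPh3 trans, SCN cis, NH3 cis.
One of these lacks any improper symmetry element and so occurs as an enantiomeric pair, giving 5 + 1 = 6 stereoisomers in total.

6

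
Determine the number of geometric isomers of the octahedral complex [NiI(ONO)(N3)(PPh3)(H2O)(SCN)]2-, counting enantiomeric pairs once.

Placing the ligands in turn and identifying arrangements related by rotation or reflection leaves 15 distinct geometric isomers.

15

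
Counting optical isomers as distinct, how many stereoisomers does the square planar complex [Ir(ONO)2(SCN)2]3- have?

2

Working through the distinct placements yields 2 geometric isomers: ONO cis; ONO trans.
Each arrangement has an internal mirror plane or centre of symmetry, so none is chiral.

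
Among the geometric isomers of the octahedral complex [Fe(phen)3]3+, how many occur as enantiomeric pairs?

An octahedron has six vertices in three trans pairs; every non-trans pair is cis.
Each phen is bidentate and must span two cis positions.
Only one geometric arrangement is possible; it has no improper symmetry element, so it exists as a pair of enantiomers (2 stereoisomers).

1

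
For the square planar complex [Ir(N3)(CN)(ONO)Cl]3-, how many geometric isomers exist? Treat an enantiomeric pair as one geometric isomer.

3

A square has two trans pairs of vertices; adjacent vertices are cis.
Working through the distinct placements yields 3 geometric isomers: (CN/N3 trans, Cl/ONO trans); (CN/ONO trans, Cl/N3 trans); (CN/Cl trans, N3/ONO trans).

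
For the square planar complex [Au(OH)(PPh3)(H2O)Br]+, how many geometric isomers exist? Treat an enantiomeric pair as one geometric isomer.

3

There are 3 geometric isomers: (Br/OH trans, H2O/PPh3 trans); (Br/PPh3 trans, H2O/OH trans); (Br/H2O trans, OH/PPh3 trans).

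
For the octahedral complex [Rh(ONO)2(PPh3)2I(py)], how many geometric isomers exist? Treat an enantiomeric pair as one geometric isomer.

6

The distinct arrangements are (6 in all): ONO cis, PPh3 cis (3 arrangements, 2 chiral); ONO cis, PPh3 trans; ONO trans, PPh3 cis; ONO trans, PPh3 trans.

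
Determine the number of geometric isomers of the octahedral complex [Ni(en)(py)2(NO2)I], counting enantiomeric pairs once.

4

Each en is bidentate and must span two cis positions.
Working through the distinct placements yields 4 geometric isomers: py cis (3 arrangements, 2 chiral); py trans.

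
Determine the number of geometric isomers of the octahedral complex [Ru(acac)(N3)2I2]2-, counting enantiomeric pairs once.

An octahedron has six vertices in three trans pairs; every non-trans pair is cis.
Each acac is bidentate and must span two cis positions.
There are 3 geometric isomers: N3 cis, I trans; N3 cis, I cis (chiral); N3 trans, I cis.

3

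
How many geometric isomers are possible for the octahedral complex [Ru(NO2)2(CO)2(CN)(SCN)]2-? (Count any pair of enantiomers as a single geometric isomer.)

The six octahedral sites form three mutually perpendicular trans pairs.
The distinct arrangements are (6 in all): NO2 cis, CO cis (3 arrangements, 2 chiral); NO2 trans, CO cis; NO2 cis, CO trans; NO2 trans, CO trans.

6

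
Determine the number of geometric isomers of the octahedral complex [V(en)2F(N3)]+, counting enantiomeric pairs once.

The six octahedral sites form three mutually perpendicular trans pairs.
Each en is bidentate and must span two cis positions.
Working through the distinct placements yields 2 geometric isomers: F and N3 mutually trans; F and N3 mutually cis (chiral).

2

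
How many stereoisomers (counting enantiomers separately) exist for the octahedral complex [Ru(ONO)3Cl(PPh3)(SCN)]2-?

5

In an octahedral complex each vertex has one trans partner and four cis neighbours.
There are 4 geometric isomers: ONO mer (3 arrangements); ONO fac (chiral).
One of these lacks any improper symmetry element and so occurs as an enantiomeric pair, giving 4 + 1 = 5 stereoisomers in total.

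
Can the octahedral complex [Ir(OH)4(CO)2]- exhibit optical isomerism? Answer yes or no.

no

In an octahedral complex each vertex has one trans partner and four cis neighbours.
There are 2 geometric isomers: CO trans; CO cis.
Each arrangement has an internal mirror plane or centre of symmetry, so none is chiral.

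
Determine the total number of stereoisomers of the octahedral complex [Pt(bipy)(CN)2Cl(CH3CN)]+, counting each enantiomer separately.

6

The six octahedral sites form three mutually perpendicular trans pairs.
Each bipy is bidentate and must span two cis positions.
There are 4 geometric isomers: CN cis (3 arrangements, 2 chiral); CN trans.
Of these, 2 lack any improper symmetry element and so occur as enantiomeric pairs, giving 4 + 2 = 6 stereoisomers in total.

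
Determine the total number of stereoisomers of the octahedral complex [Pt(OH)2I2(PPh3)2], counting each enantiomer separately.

6

The distinct arrangements are (5 in all): OH trans, I trans, PPh3 trans; OH cis, I trans, PPh3 cis; OH cis, I cis, PPh3 trans; OH cis, I cis, PPh3 cis (chiral); OH trans, I cis, PPh3 cis.
One of these lacks any improper symmetry element and so occurs as an enantiomeric pair, giving 5 + 1 = 6 stereoisomers in total.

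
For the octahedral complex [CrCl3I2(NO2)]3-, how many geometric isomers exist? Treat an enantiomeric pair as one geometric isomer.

The distinct arrangements are (3 in all): Cl mer, I cis; Cl mer, I trans; Cl fac, I cis.

3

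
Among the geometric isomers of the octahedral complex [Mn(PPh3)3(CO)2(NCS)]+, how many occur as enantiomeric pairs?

Systematic placement gives 3 geometric isomers: PPh3 mer, CO trans; PPh3 mer, CO cis; PPh3 fac, CO cis.
Each arrangement has an internal mirror plane or centre of symmetry, so none is chiral.

0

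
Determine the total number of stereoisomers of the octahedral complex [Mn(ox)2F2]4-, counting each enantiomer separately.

Each ox is bidentate and must span two cis positions.
Working through the distinct placements yields 2 geometric isomers: F trans; F cis (chiral).
One of these lacks any improper symmetry element and so occurs as an enantiomeric pair, giving 2 + 1 = 3 stereoisomers in total.

3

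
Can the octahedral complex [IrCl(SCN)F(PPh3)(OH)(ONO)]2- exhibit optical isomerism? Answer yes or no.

yes

An octahedron has six vertices in three trans pairs; every non-trans pair is cis.
Systematic enumeration (placing each ligand type in turn and discarding arrangements equivalent by rotation or reflection) gives 15 geometric isomers.
Of these, 15 lack any improper symmetry element and so occur as enantiomeric pairs, giving 15 + 15 = 30 stereoisomers in total.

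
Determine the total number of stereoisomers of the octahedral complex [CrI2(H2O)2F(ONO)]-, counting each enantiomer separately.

In an octahedral complex each vertex has one trans partner and four cis neighbours.
The distinct arrangements are (6 in all): I cis, H2O cis (3 arrangements, 2 chiral); I trans, H2O cis; I cis, H2O trans; I trans, H2O trans.
Of these, 2 lack any improper symmetry element and so occur as enantiomeric pairs, giving 6 + 2 = 8 stereoisomers in total.

8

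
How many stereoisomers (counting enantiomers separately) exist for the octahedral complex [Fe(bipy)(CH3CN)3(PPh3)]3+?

An octahedron has six vertices in three trans pairs; every non-trans pair is cis.
Each bipy is bidentate and must span two cis positions.
There are 2 geometric isomers: CH3CN mer; CH3CN fac.
Each arrangement has an internal mirror plane or centre of symmetry, so none is chiral.

2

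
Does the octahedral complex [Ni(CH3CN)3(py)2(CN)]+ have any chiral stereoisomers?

no

An octahedron has six vertices in three trans pairs; every non-trans pair is cis.
There are 3 geometric isomers: CH3CN mer, py trans; CH3CN mer, py cis; CH3CN fac, py cis.
Each arrangement has an internal mirror plane or centre of symmetry, so none is chiral.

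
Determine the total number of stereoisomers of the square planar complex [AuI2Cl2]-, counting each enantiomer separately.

2

A square has two trans pairs of vertices; adjacent vertices are cis.
The distinct arrangements are (2 in all): I cis; I trans.
Each arrangement has an internal mirror plane or centre of symmetry, so none is chiral.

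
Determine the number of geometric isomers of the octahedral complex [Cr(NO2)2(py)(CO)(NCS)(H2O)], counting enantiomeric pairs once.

The six octahedral sites form three mutually perpendicular trans pairs.
Exhaustive case analysis gives 9 geometric isomers.

9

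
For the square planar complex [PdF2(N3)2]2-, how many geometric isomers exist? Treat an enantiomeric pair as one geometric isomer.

A square has two trans pairs of vertices; adjacent vertices are cis.
Systematic placement gives 2 geometric isomers: F cis; F trans.

2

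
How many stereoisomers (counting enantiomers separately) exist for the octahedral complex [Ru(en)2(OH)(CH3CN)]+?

The six octahedral sites form three mutually perpendicular trans pairs.
Each en is bidentate and must span two cis positions.
Working through the distinct placements yields 2 geometric isomers: OH and CH3CN mutually trans; OH and CH3CN mutually cis (chiral).
One of these lacks any improper symmetry element and so occurs as an enantiomeric pair, giving 2 + 1 = 3 stereoisomers in total.

3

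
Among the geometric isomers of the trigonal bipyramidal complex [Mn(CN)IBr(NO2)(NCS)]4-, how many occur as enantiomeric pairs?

10

A trigonal bipyramid has two axial and three equatorial sites, which are chemically inequivalent.
Exhaustive case analysis gives 10 geometric isomers.
Of these, 10 lack any improper symmetry element and so occur as enantiomeric pairs, giving 10 + 10 = 20 stereoisomers in total.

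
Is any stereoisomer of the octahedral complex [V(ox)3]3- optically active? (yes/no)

An octahedron has six vertices in three trans pairs; every non-trans pair is cis.
Each ox is bidentate and must span two cis positions.
Only one geometric arrangement is possible; it has no improper symmetry element, so it exists as a pair of enantiomers (2 stereoisomers).

yes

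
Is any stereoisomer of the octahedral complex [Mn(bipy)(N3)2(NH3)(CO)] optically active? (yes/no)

yes

The six octahedral sites form three mutually perpendicular trans pairs.
Each bipy is bidentate and must span two cis positions.
The distinct arrangements are (4 in all): N3 cis (3 arrangements, 2 chiral); N3 trans.
Of these, 2 lack any improper symmetry element and so occur as enantiomeric pairs, giving 4 + 2 = 6 stereoisomers in total.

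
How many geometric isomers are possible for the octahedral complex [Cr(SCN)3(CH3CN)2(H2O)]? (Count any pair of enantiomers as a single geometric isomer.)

3

The six octahedral sites form three mutually perpendicular trans pairs.
There are 3 geometric isomers: SCN mer, CH3CN trans; SCN mer, CH3CN cis; SCN fac, CH3CN cis.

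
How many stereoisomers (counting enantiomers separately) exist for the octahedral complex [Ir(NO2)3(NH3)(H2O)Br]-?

An octahedron has six vertices in three trans pairs; every non-trans pair is cis.
There are 4 geometric isomers: NO2 mer (3 arrangements); NO2 fac (chiral).
One of these lacks any improper symmetry element and so occurs as an enantiomeric pair, giving 4 + 1 = 5 stereoisomers in total.

5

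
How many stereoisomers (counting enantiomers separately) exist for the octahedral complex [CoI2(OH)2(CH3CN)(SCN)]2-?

8

An octahedron has six vertices in three trans pairs; every non-trans pair is cis.
Systematic placement gives 6 geometric isomers: I cis, OH cis (3 arrangements, 2 chiral); I cis, OH trans; I trans, OH cis; I trans, OH trans.
Of these, 2 lack any improper symmetry element and so occur as enantiomeric pairs, giving 6 + 2 = 8 stereoisomers in total.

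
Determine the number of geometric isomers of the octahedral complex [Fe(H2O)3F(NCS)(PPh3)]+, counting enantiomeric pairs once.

The six octahedral sites form three mutually perpendicular trans pairs.
There are 4 geometric isomers: H2O mer (3 arrangements); H2O fac (chiral).

4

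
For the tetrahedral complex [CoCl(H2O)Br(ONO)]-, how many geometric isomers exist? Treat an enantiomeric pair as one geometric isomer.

1

All four vertices of a tetrahedron are equivalent and mutually adjacent, so cis/trans isomerism cannot arise.
Only one geometric arrangement is possible; it has no improper symmetry element, so it exists as a pair of enantiomers (2 stereoisomers).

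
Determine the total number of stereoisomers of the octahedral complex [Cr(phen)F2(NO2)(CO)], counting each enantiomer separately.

In an octahedral complex each vertex has one trans partner and four cis neighbours.
Each phen is bidentate and must span two cis positions.
The distinct arrangements are (4 in all): F cis (3 arrangements, 2 chiral); F trans.
Of these, 2 lack any improper symmetry element and so occur as enantiomeric pairs, giving 4 + 2 = 6 stereoisomers in total.

6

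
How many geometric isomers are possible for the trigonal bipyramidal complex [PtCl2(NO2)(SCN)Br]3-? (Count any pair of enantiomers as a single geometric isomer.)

Systematic enumeration (placing each ligand type in turn and discarding arrangements equivalent by rotation or reflection) gives 7 geometric isomers.

7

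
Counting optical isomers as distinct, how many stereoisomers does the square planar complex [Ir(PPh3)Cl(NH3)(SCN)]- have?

In a square planar complex each vertex has one trans partner and two cis neighbours.
The distinct arrangements are (3 in all): (Cl/PPh3 trans, NH3/SCN trans); (Cl/SCN trans, NH3/PPh3 trans); (Cl/NH3 trans, PPh3/SCN trans).
Each arrangement has an internal mirror plane or centre of symmetry, so none is chiral.

3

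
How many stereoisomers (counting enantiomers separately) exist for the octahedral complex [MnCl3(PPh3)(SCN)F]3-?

An octahedron has six vertices in three trans pairs; every non-trans pair is cis.
Systematic placement gives 4 geometric isomers: Cl mer (3 arrangements); Cl fac (chiral).
One of these lacks any improper symmetry element and so occurs as an enantiomeric pair, giving 4 + 1 = 5 stereoisomers in total.

5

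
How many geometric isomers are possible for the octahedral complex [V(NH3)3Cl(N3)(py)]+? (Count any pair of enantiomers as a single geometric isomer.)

In an octahedral complex each vertex has one trans partner and four cis neighbours.
There are 4 geometric isomers: NH3 mer (3 arrangements); NH3 fac (chiral).

4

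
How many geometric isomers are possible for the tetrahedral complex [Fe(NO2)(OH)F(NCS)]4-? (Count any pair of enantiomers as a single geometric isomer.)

Only one geometric arrangement is possible; it has no improper symmetry element, so it exists as a pair of enantiomers (2 stereoisomers).

1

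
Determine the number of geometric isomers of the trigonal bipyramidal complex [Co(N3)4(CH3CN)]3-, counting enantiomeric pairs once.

2

In a trigonal bipyramid the two axial positions differ from the three equatorial ones.
There are 2 geometric isomers: CH3CN axial; CH3CN equatorial.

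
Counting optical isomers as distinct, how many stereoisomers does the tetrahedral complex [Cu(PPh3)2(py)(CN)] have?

1

In a tetrahedral complex all four positions are equivalent and every pair of ligands is adjacent — there is no cis/trans distinction.
Only one geometric arrangement is possible.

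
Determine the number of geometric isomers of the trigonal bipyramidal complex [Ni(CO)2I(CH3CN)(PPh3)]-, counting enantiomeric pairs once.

Placing the ligands in turn and identifying arrangements related by rotation or reflection leaves 7 distinct geometric isomers.

7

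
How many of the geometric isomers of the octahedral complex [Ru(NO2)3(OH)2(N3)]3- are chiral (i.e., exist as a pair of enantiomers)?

The six octahedral sites form three mutually perpendicular trans pairs.
The distinct arrangements are (3 in all): NO2 mer, OH trans; NO2 fac, OH cis; NO2 mer, OH cis.
Each arrangement has an internal mirror plane or centre of symmetry, so none is chiral.

0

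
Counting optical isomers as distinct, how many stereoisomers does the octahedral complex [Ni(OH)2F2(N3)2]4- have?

6

There are 5 geometric isomers: OH trans, F trans, N3 trans; OH cis, F trans, N3 cis; OH trans, F cis, N3 cis; OH cis, F cis, N3 cis (chiral); OH cis, F cis, N3 trans.
One of these lacks any improper symmetry element and so occurs as an enantiomeric pair, giving 5 + 1 = 6 stereoisomers in total.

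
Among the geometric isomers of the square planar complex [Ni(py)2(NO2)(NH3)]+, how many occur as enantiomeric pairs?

0

The distinct arrangements are (2 in all): py cis; py trans.
Each arrangement has an internal mirror plane or centre of symmetry, so none is chiral.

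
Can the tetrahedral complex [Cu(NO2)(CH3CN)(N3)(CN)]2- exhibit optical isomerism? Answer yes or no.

All four vertices of a tetrahedron are equivalent and mutually adjacent, so cis/trans isomerism cannot arise.
Only one geometric arrangement is possible; it has no improper symmetry element, so it exists as a pair of enantiomers (2 stereoisomers).

yes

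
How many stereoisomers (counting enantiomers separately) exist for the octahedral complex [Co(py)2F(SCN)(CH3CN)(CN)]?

15

In an octahedral complex each vertex has one trans partner and four cis neighbours.
Exhaustive case analysis gives 9 geometric isomers.
Of these, 6 lack any improper symmetry element and so occur as enantiomeric pairs, giving 9 + 6 = 15 stereoisomers in total.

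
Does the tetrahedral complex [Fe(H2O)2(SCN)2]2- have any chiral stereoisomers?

All four vertices of a tetrahedron are equivalent and mutually adjacent, so cis/trans isomerism cannot arise.
Only one geometric arrangement is possible.

no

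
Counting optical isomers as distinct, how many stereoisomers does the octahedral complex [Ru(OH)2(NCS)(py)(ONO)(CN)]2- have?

An octahedron has six vertices in three trans pairs; every non-trans pair is cis.
Exhaustive case analysis gives 9 geometric isomers.
Of these, 6 lack any improper symmetry element and so occur as enantiomeric pairs, giving 9 + 6 = 15 stereoisomers in total.

15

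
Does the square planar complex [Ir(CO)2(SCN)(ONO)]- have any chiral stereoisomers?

In a square planar complex each vertex has one trans partner and two cis neighbours.
Systematic placement gives 2 geometric isomers: CO cis; CO trans.
Each arrangement has an internal mirror plane or centre of symmetry, so none is chiral.

no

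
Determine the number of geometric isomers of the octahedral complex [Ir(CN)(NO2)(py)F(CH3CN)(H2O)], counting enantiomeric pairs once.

15

In an octahedral complex each vertex has one trans partner and four cis neighbours.
Systematic enumeration (placing each ligand type in turn and discarding arrangements equivalent by rotation or reflection) gives 15 geometric isomers.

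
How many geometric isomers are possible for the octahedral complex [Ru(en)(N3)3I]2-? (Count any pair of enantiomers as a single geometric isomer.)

2

Each en is bidentate and must span two cis positions.
There are 2 geometric isomers: N3 fac; N3 mer.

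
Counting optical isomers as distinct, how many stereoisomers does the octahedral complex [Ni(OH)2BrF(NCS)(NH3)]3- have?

Placing the ligands in turn and identifying arrangements related by rotation or reflection leaves 9 distinct geometric isomers.
Of these, 6 lack any improper symmetry element and so occur as enantiomeric pairs, giving 9 + 6 = 15 stereoisomers in total.

15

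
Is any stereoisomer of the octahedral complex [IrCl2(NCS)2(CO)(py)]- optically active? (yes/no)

yes

In an octahedral complex each vertex has one trans partner and four cis neighbours.
Working through the distinct placements yields 6 geometric isomers: Cl cis, NCS cis (3 arrangements, 2 chiral); Cl cis, NCS trans; Cl trans, NCS cis; Cl trans, NCS trans.
Of these, 2 lack any improper symmetry element and so occur as enantiomeric pairs, giving 6 + 2 = 8 stereoisomers in total.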